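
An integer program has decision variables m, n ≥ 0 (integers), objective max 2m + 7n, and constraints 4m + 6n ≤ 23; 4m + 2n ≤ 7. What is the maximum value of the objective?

21

(m,n)=(0,3): 4·0+6·3=18≤23, 4·0+2·3=6≤7, objective 21.
(m,n)=(0,2): 4·0+6·2=12≤23, 4·0+2·2=4≤7, objective 14.
Maximum is 21 at (m,n)=(0,3).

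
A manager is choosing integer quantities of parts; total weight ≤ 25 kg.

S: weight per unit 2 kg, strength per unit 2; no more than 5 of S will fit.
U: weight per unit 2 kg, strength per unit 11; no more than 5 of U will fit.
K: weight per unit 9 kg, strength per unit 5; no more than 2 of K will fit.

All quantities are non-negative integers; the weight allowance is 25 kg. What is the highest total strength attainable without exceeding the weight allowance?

5×S and 5×U: weight 20 ≤ 25, strength 5·2 + 5·11 = 65.
3×S, 5×U, and 1×K: weight 25 ≤ 25, strength 3·2 + 5·11 + 1·5 = 66.
Best is 66.

66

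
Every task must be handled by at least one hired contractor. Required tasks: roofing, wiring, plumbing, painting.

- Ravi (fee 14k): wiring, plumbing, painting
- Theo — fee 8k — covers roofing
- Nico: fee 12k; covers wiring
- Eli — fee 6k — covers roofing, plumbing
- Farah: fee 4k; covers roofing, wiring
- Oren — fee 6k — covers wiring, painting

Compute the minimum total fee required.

12

The greedy cost-per-new-task heuristic would pick Farah, Eli, and Oren for 16, but a cheaper cover exists.
Choose Eli and Oren: together they cover roofing, wiring, plumbing, painting — every task.
Total fee: 6 + 6 = 12.
No cover costs less than 12.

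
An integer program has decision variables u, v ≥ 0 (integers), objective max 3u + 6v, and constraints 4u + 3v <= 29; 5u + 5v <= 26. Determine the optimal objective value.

(u,v)=(0,5): 4·0+3·5=15≤29, 5·0+5·5=25≤26, objective 30.
(u,v)=(1,4): 4·1+3·4=16≤29, 5·1+5·4=25≤26, objective 27.
The best lattice point is (0,5), giving 30.

30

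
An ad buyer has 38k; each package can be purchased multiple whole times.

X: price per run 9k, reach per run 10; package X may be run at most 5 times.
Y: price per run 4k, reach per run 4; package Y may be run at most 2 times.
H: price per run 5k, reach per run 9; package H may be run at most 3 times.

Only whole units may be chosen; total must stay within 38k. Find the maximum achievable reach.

3×X and 2×H: price 37 ≤ 38, reach 3·10 + 2·9 = 48.
2×X, 1×Y, and 3×H: price 37 ≤ 38, reach 2·10 + 1·4 + 3·9 = 51.
Best is 51.

51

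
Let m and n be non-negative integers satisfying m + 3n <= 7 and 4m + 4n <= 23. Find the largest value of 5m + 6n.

(m,n)=(4,1): 1·4+3·1=7≤7, 4·4+4·1=20≤23, objective 26.
(m,n)=(5,0): 1·5+3·0=5≤7, 4·5+4·0=20≤23, objective 25.
No feasible integer point exceeds 26.

26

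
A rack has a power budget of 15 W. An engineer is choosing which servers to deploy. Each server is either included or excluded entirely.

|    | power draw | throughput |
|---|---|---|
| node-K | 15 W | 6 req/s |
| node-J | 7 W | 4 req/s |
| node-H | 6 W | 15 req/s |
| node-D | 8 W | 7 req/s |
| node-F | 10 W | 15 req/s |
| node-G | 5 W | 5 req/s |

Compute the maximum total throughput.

This is an integer program with binary decision variables.
node-H + node-G: power draw 6 + 5 = 11 ≤ 15, throughput 15 + 5 = 20.
node-H + node-D: power draw 6 + 8 = 14 ≤ 15, throughput 15 + 7 = 22.
Best is node-H and node-D with total throughput 22.

22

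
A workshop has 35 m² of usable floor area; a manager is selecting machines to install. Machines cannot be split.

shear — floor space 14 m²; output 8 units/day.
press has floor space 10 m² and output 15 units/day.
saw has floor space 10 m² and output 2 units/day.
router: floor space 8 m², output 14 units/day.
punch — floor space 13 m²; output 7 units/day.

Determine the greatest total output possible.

Treat it as a binary knapsack problem.
press + saw + router: floor space 10 + 10 + 8 = 28 ≤ 35, output 15 + 2 + 14 = 31.
press + router + punch: floor space 10 + 8 + 13 = 31 ≤ 35, output 15 + 14 + 7 = 36.
shear + press + router: floor space 14 + 10 + 8 = 32 ≤ 35, output 8 + 15 + 14 = 37.
Best is shear, press, and router with total output 37.

37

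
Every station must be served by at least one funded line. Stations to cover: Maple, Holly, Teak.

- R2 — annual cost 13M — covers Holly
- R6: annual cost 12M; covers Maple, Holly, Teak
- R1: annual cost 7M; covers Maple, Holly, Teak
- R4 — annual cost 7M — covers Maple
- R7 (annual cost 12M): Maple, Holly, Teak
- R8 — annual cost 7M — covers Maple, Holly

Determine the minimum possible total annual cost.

7

R1 alone covers Maple, Holly, Teak — every station.
Total annual cost: 7.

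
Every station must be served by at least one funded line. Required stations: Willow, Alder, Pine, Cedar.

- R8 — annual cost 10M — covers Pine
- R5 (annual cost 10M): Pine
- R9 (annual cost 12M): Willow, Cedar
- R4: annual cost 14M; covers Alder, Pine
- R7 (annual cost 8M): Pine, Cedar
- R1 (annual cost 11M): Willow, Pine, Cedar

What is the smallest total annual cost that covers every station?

Choose R4 and R1: together they cover Willow, Alder, Pine, Cedar — every station.
Total annual cost: 14 + 11 = 25.
No cover costs less than 25.

25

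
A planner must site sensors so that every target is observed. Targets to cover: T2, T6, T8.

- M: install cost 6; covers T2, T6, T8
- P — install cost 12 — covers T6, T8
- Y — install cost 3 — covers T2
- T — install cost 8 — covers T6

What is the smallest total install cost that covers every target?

6

This is an integer covering problem.
M alone covers T2, T6, T8 — every target.
Total install cost: 6.
No cover costs less than 6.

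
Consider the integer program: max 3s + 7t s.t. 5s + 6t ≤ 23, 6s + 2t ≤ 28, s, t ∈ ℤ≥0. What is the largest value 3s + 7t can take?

The continuous relaxation peaks at (0, 3.83) with value 26.83; rounding to a feasible lattice point costs some objective.
(s,t)=(1,3): 5·1+6·3=23≤23, 6·1+2·3=12≤28, objective 24.
(s,t)=(0,3): 5·0+6·3=18≤23, 6·0+2·3=6≤28, objective 21.
(s,t)=(2,2): 5·2+6·2=22≤23, 6·2+2·2=16≤28, objective 20.
No feasible integer point exceeds 24.

24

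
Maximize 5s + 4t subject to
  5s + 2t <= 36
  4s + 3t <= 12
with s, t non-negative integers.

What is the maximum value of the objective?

16

(s,t)=(0,4) is feasible, giving 16.
(s,t)=(0,3) is feasible, giving 12.
Maximum is 16 at (s,t)=(0,4).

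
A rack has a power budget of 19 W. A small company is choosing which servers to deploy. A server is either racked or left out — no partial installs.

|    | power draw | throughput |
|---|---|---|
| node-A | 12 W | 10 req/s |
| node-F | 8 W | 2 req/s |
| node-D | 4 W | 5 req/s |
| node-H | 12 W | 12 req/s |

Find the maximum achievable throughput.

node-A + node-D: power draw 12 + 4 = 16 ≤ 19, throughput 10 + 5 = 15.
node-H: power draw 12 ≤ 19, throughput 12.
node-D + node-H: power draw 4 + 12 = 16 ≤ 19, throughput 5 + 12 = 17.
Best is node-D and node-H with total throughput 17.

17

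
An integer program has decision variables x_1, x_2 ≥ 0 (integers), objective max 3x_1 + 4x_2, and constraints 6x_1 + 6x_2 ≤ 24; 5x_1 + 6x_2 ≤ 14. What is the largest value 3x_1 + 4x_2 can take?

(x_1,x_2)=(0,2) is feasible, giving 8.
(x_1,x_2)=(1,1) is feasible, giving 7.
(x_1,x_2)=(0,1) is feasible, giving 4.
The best lattice point is (0,2), giving 8.

8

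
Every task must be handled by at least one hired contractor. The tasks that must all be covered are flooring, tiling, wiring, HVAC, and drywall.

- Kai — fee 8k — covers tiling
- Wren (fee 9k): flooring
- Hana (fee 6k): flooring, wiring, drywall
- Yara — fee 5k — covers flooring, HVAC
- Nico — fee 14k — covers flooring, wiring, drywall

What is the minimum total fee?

19

This is a weighted set-cover instance.
Choose Kai, Hana, and Yara: together they cover flooring, tiling, wiring, HVAC, drywall — every task.
Total fee: 8 + 6 + 5 = 19.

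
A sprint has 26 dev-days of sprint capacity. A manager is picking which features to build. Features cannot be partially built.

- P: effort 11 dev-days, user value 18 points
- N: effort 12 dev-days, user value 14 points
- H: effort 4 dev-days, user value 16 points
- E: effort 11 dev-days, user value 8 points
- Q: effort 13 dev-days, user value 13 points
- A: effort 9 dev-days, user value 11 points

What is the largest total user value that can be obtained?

45

Take P, H, and A: effort 11 + 4 + 9 = 24 ≤ 26, user value 18 + 16 + 11 = 45.
No other feasible combination does better.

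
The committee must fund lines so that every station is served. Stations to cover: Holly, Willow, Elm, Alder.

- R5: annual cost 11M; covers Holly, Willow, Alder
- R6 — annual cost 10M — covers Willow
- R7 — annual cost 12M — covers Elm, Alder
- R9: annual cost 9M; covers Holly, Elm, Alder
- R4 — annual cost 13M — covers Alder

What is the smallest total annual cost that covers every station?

Choose R6 and R9: together they cover Holly, Willow, Elm, Alder — every station.
Total annual cost: 10 + 9 = 19.
No cover costs less than 19.

19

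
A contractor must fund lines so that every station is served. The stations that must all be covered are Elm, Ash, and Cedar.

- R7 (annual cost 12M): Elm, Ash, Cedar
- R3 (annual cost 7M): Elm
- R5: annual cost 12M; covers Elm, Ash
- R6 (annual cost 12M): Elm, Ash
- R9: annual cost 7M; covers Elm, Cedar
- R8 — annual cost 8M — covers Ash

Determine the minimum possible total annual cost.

12

This is an integer covering problem.
The greedy cost-per-new-station heuristic would pick R9 and R8 for 15, but a cheaper cover exists.
R7 alone covers Elm, Ash, Cedar — every station.
Total annual cost: 12.
No cover costs less than 12.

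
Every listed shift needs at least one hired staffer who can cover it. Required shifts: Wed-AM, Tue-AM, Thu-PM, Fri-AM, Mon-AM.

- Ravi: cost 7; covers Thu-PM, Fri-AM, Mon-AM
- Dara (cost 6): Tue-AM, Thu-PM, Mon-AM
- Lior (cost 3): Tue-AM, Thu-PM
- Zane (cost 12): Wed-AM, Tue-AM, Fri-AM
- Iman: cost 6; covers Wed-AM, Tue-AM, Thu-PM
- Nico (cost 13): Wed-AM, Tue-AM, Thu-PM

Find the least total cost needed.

This is an integer covering problem.
The greedy cost-per-new-shift heuristic would pick Lior, Ravi, and Iman for 16, but a cheaper cover exists.
Choose Ravi and Iman: together they cover Wed-AM, Tue-AM, Thu-PM, Fri-AM, Mon-AM — every shift.
Total cost: 7 + 6 = 13.
No cover costs less than 13.

13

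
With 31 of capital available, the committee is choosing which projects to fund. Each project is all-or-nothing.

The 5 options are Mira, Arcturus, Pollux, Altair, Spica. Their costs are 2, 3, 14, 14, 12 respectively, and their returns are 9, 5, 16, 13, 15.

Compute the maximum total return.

This is an integer program with binary decision variables.
Mira + Arcturus + Altair + Spica: cost 2 + 3 + 14 + 12 = 31 ≤ 31, return 9 + 5 + 13 + 15 = 42.
Mira + Arcturus + Pollux + Spica: cost 2 + 3 + 14 + 12 = 31 ≤ 31, return 9 + 5 + 16 + 15 = 45.
Mira + Pollux + Spica: cost 2 + 14 + 12 = 28 ≤ 31, return 9 + 16 + 15 = 40.
Best is Mira, Arcturus, Pollux, and Spica with total return 45.

45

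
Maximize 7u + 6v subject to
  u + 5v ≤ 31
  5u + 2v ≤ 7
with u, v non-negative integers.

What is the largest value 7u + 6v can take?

18

Relaxing integrality, the LP optimum is 21.00 at (u,v) = (0, 3.5), which is not an integer point.
(u,v)=(0,3): 1·0+5·3=15≤31, 5·0+2·3=6≤7, objective 18.
(u,v)=(0,2): 1·0+5·2=10≤31, 5·0+2·2=4≤7, objective 12.
Maximum is 18 at (u,v)=(0,3).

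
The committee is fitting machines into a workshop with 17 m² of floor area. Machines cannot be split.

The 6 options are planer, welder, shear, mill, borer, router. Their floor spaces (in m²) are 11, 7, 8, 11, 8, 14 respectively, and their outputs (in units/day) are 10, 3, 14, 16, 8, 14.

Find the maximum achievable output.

Allowing fractional choices, the relaxed optimum would be about 27.1, but machines are indivisible.
welder + shear: floor space 7 + 8 = 15 ≤ 17, output 3 + 14 = 17.
shear + borer: floor space 8 + 8 = 16 ≤ 17, output 14 + 8 = 22.
Best is shear and borer with total output 22.

22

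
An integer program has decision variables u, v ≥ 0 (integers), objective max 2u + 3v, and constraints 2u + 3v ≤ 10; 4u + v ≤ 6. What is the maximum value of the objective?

The continuous relaxation peaks at (0, 3.33) with value 10.00; rounding to a feasible lattice point costs some objective.
(u,v)=(0,3): 2·0+3·3=9≤10, 4·0+1·3=3≤6, objective 9.
(u,v)=(1,2): 2·1+3·2=8≤10, 4·1+1·2=6≤6, objective 8.
No feasible integer point exceeds 9.

9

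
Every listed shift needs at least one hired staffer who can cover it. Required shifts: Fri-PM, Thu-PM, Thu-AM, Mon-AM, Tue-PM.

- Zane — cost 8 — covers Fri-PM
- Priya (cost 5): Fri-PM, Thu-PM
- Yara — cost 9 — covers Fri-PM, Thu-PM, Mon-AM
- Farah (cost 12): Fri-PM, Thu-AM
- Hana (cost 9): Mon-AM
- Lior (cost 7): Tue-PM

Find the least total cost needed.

28

Choose Yara, Farah, and Lior: together they cover Fri-PM, Thu-PM, Thu-AM, Mon-AM, Tue-PM — every shift.
Total cost: 9 + 12 + 7 = 28.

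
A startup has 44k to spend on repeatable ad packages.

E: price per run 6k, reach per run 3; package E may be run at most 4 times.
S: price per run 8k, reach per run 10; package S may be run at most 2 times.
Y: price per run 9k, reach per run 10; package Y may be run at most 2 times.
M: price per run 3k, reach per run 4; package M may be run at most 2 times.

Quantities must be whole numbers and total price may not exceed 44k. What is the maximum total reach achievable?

48

This is a bounded integer knapsack.
2×S, 2×Y, and 2×M: price 40 ≤ 44, reach 2·10 + 2·10 + 2·4 = 48.
1×E, 2×S, 2×Y, and 1×M: price 43 ≤ 44, reach 1·3 + 2·10 + 2·10 + 1·4 = 47.
Best is 48.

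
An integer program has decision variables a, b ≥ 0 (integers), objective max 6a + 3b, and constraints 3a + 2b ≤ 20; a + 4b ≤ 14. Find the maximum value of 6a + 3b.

39

The continuous relaxation peaks at (6.67, 0) with value 40.00; rounding to a feasible lattice point costs some objective.
(a,b)=(6,1): 3·6+2·1=20≤20, 1·6+4·1=10≤14, objective 39.
(a,b)=(6,0): 3·6+2·0=18≤20, 1·6+4·0=6≤14, objective 36.
The best lattice point is (6,1), giving 39.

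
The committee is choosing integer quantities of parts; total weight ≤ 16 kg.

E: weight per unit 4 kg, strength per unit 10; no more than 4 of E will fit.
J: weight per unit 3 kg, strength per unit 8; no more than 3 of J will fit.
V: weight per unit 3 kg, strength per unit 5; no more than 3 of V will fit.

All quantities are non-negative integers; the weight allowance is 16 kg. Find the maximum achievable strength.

40

This is a bounded integer knapsack.
J has the best ratio (8/3); taking only J gives at most 3×8 = 24 (stopped by the supply cap of 3).
Mixing does better — 4×E: weight 16 ≤ 16, strength 4·10 = 40.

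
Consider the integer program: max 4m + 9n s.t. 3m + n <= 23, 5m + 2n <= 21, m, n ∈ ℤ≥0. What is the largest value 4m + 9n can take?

90

Relaxing integrality, the LP optimum is 94.50 at (m,n) = (0, 10.5), which is not an integer point.
(m,n)=(0,10): 3·0+1·10=10≤23, 5·0+2·10=20≤21, objective 90.
(m,n)=(0,9): 3·0+1·9=9≤23, 5·0+2·9=18≤21, objective 81.
The best lattice point is (0,10), giving 90.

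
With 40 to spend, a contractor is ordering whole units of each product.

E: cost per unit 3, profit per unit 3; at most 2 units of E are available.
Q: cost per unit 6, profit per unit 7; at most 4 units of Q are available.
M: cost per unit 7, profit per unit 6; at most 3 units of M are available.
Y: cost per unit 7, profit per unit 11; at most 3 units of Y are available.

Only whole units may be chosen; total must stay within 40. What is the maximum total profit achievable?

54

This is a bounded integer knapsack.
2×Q, 1×M, and 3×Y: cost 40 ≤ 40, profit 2·7 + 1·6 + 3·11 = 53.
3×Q and 3×Y: cost 39 ≤ 40, profit 3·7 + 3·11 = 54.
Best is 54.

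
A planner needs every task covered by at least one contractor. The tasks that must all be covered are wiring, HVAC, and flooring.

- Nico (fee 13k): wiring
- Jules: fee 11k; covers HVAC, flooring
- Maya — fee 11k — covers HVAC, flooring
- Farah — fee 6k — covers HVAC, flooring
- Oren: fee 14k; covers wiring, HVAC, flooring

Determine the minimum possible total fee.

This is an integer covering problem.
Oren alone covers wiring, HVAC, flooring — every task.
Total fee: 14.

14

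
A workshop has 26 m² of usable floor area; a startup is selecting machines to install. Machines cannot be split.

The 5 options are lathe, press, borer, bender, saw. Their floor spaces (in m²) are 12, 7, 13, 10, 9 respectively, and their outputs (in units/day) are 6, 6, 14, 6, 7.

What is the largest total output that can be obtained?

Treat it as a binary knapsack problem.
Allowing fractional choices, the relaxed optimum would be about 24.7, but machines are indivisible.
press + borer: floor space 7 + 13 = 20 ≤ 26, output 6 + 14 = 20.
borer + saw: floor space 13 + 9 = 22 ≤ 26, output 14 + 7 = 21.
Best is borer and saw with total output 21.

21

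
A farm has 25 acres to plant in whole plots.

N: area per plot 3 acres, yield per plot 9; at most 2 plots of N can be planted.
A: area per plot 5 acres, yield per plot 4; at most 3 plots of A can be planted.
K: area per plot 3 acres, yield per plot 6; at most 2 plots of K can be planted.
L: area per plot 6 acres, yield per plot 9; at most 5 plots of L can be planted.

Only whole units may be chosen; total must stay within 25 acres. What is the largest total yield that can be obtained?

2×N and 3×L: area 24 ≤ 25, yield 2·9 + 3·9 = 45.
2×N, 2×K, and 2×L: area 24 ≤ 25, yield 2·9 + 2·6 + 2·9 = 48.
Best is 48.

48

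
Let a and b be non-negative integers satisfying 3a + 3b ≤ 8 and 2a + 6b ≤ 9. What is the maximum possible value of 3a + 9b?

The continuous relaxation peaks at (0, 1.5) with value 13.50; rounding to a feasible lattice point costs some objective.
(a,b)=(1,1): 3·1+3·1=6≤8, 2·1+6·1=8≤9, objective 12.
(a,b)=(0,1): 3·0+3·1=3≤8, 2·0+6·1=6≤9, objective 9.
(a,b)=(2,0): 3·2+3·0=6≤8, 2·2+6·0=4≤9, objective 6.
(a,b)=(1,0): 3·1+3·0=3≤8, 2·1+6·0=2≤9, objective 3.
No feasible integer point exceeds 12.

12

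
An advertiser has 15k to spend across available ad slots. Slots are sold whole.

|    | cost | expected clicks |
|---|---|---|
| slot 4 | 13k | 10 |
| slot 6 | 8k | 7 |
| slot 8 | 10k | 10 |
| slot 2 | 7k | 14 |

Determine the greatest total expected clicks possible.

Take slot 6 and slot 2: cost 8 + 7 = 15 ≤ 15, expected clicks 7 + 14 = 21.
No other feasible combination does better.

21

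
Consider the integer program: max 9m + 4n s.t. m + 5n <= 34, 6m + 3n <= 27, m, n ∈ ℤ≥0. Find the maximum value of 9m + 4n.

(m,n)=(4,1) is feasible, giving 40.
(m,n)=(4,0) is feasible, giving 36.
(m,n)=(3,2) is feasible, giving 35.
Maximum is 40 at (m,n)=(4,1).

40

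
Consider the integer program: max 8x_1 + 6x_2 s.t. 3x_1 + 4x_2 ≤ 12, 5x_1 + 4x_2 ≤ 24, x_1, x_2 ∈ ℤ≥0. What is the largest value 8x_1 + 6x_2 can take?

32

(x_1,x_2)=(4,0): 3·4+4·0=12≤12, 5·4+4·0=20≤24, objective 32.
(x_1,x_2)=(3,0): 3·3+4·0=9≤12, 5·3+4·0=15≤24, objective 24.
Maximum is 32 at (x_1,x_2)=(4,0).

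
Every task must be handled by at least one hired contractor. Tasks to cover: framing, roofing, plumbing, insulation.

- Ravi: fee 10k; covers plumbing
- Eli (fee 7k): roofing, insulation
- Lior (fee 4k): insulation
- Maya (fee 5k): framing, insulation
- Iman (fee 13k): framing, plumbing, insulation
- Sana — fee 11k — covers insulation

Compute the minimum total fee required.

The greedy cost-per-new-task heuristic would pick Maya, Eli, and Ravi for 22, but a cheaper cover exists.
Choose Eli and Iman: together they cover framing, roofing, plumbing, insulation — every task.
Total fee: 7 + 13 = 20.
No cover costs less than 20.

20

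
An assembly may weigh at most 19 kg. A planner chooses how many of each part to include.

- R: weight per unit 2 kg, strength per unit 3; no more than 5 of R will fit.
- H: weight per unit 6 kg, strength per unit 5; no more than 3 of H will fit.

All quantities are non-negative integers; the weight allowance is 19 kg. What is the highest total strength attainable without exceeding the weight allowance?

20

R has the best ratio (3/2); taking only R gives at most 5×3 = 15 (stopped by the supply cap of 5).
Mixing does better — 5×R and 1×H: weight 16 ≤ 19, strength 5·3 + 1·5 = 20.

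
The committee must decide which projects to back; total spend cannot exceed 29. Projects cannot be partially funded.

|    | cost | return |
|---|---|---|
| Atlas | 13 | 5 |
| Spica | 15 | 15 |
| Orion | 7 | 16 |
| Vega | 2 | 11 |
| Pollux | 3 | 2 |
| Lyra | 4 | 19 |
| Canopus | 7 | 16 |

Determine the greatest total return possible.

64

Allowing fractional choices, the relaxed optimum would be about 71.0, but projects are indivisible.
Orion + Vega + Pollux + Lyra + Canopus: cost 7 + 2 + 3 + 4 + 7 = 23 ≤ 29, return 16 + 11 + 2 + 19 + 16 = 64.
Orion + Vega + Lyra + Canopus: cost 7 + 2 + 4 + 7 = 20 ≤ 29, return 16 + 11 + 19 + 16 = 62.
Best is Orion, Vega, Pollux, Lyra, and Canopus with total return 64.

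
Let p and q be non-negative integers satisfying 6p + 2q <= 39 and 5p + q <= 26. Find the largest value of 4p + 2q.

38

(p,q)=(0,19) is feasible, giving 38.
(p,q)=(0,18) is feasible, giving 36.
No feasible integer point exceeds 38.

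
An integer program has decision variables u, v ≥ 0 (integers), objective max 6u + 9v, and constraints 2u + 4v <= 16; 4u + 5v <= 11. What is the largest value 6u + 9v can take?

18

(u,v)=(0,2) is feasible, giving 18.
(u,v)=(1,1) is feasible, giving 15.
(u,v)=(0,1) is feasible, giving 9.
The best lattice point is (0,2), giving 18.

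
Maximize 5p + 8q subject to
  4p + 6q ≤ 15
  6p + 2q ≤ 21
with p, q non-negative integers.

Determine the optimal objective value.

The continuous relaxation peaks at (0, 2.5) with value 20.00; rounding to a feasible lattice point costs some objective.
(p,q)=(2,1): 4·2+6·1=14≤15, 6·2+2·1=14≤21, objective 18.
(p,q)=(0,2): 4·0+6·2=12≤15, 6·0+2·2=4≤21, objective 16.
(p,q)=(3,0): 4·3+6·0=12≤15, 6·3+2·0=18≤21, objective 15.
No feasible integer point exceeds 18.

18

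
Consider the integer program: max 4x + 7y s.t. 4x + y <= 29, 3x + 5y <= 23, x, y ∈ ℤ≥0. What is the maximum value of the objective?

32

The continuous relaxation peaks at (0, 4.6) with value 32.20; rounding to a feasible lattice point costs some objective.
(x,y)=(1,4): 4·1+1·4=8≤29, 3·1+5·4=23≤23, objective 32.
(x,y)=(2,3): 4·2+1·3=11≤29, 3·2+5·3=21≤23, objective 29.
No feasible integer point exceeds 32.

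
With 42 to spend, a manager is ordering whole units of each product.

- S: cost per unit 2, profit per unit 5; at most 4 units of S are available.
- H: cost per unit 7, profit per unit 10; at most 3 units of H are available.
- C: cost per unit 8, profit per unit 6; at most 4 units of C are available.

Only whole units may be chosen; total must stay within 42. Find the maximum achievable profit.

56

S has the best ratio (5/2); taking only S gives at most 4×5 = 20 (stopped by the supply cap of 4).
Mixing does better — 4×S, 3×H, and 1×C: cost 37 ≤ 42, profit 4·5 + 3·10 + 1·6 = 56.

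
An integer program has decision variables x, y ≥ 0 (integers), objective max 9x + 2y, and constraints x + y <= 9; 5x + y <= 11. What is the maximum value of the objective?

21

Relaxing integrality, the LP optimum is 21.50 at (x,y) = (0.5, 8.5), which is not an integer point.
(x,y)=(1,6): 1·1+1·6=7≤9, 5·1+1·6=11≤11, objective 21.
(x,y)=(1,5): 1·1+1·5=6≤9, 5·1+1·5=10≤11, objective 19.
No feasible integer point exceeds 21.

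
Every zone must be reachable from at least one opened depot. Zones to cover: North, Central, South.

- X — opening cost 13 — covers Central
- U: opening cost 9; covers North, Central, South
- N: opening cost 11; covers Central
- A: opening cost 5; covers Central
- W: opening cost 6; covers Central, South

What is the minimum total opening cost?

U alone covers North, Central, South — every zone.
Total opening cost: 9.

9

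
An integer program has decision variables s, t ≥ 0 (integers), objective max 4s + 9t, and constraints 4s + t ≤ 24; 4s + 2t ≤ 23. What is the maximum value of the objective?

99

The continuous relaxation peaks at (0, 11.5) with value 103.50; rounding to a feasible lattice point costs some objective.
(s,t)=(0,11): 4·0+1·11=11≤24, 4·0+2·11=22≤23, objective 99.
(s,t)=(0,10): 4·0+1·10=10≤24, 4·0+2·10=20≤23, objective 90.
Maximum is 99 at (s,t)=(0,11).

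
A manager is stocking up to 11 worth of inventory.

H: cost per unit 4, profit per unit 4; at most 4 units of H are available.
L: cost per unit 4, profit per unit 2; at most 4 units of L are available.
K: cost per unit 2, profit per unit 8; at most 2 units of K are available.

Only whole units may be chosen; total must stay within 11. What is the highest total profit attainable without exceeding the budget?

Take 1×H and 2×K: cost 8 ≤ 11, profit 1·4 + 2·8 = 20.
K has the best ratio (8/2) and is taken to its limit of 2; remaining capacity is filled optimally with the others.

20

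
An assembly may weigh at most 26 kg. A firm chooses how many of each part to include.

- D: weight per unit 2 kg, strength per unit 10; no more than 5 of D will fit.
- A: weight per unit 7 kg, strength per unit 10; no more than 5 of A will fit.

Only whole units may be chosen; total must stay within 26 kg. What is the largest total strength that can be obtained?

70

Take 5×D and 2×A: weight 24 ≤ 26, strength 5·10 + 2·10 = 70.
D has the best ratio (10/2) and is taken to its limit of 5; remaining capacity is filled optimally with the others.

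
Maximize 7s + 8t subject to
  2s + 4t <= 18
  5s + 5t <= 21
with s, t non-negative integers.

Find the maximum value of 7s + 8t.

Relaxing integrality, the LP optimum is 33.60 at (s,t) = (0, 4.2), which is not an integer point.
(s,t)=(0,4): 2·0+4·4=16≤18, 5·0+5·4=20≤21, objective 32.
(s,t)=(1,3): 2·1+4·3=14≤18, 5·1+5·3=20≤21, objective 31.
(s,t)=(0,3): 2·0+4·3=12≤18, 5·0+5·3=15≤21, objective 24.
The best lattice point is (0,4), giving 32.

32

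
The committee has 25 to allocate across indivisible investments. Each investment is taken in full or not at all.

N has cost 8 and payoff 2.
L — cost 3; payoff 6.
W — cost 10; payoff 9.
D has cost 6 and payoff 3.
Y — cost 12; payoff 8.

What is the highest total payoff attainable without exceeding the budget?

23

L + W + Y: cost 3 + 10 + 12 = 25 ≤ 25, payoff 6 + 9 + 8 = 23.
N + L + W: cost 8 + 3 + 10 = 21 ≤ 25, payoff 2 + 6 + 9 = 17.
L + W + D: cost 3 + 10 + 6 = 19 ≤ 25, payoff 6 + 9 + 3 = 18.
Best is L, W, and Y with total payoff 23.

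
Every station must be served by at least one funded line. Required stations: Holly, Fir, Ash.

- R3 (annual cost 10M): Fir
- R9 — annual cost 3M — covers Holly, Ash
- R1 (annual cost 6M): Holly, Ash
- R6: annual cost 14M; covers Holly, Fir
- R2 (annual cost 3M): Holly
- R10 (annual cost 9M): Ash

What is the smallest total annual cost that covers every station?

This is a weighted set-cover instance.
Choose R3 and R9: together they cover Holly, Fir, Ash — every station.
Total annual cost: 10 + 3 = 13.
No cover costs less than 13.

13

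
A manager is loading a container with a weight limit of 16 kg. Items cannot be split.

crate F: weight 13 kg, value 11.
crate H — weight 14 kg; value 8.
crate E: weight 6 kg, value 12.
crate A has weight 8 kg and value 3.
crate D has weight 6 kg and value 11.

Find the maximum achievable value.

23

crate E + crate A: weight 6 + 8 = 14 ≤ 16, value 12 + 3 = 15.
crate A + crate D: weight 8 + 6 = 14 ≤ 16, value 3 + 11 = 14.
crate E + crate D: weight 6 + 6 = 12 ≤ 16, value 12 + 11 = 23.
Best is crate E and crate D with total value 23.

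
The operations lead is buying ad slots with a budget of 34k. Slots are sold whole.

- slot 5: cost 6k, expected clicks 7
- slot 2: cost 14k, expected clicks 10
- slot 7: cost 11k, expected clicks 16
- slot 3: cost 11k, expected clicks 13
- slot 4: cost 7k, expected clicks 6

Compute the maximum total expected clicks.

This is an integer program with binary decision variables.
Take slot 5, slot 7, and slot 3: cost 6 + 11 + 11 = 28 ≤ 34, expected clicks 7 + 16 + 13 = 36.
No other feasible combination does better.

36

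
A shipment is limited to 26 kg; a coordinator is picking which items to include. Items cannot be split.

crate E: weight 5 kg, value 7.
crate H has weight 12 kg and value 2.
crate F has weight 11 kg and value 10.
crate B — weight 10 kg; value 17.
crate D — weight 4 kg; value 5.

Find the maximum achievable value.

Allowing fractional choices, the relaxed optimum would be about 35.4, but items are indivisible.
crate E + crate F + crate B: weight 5 + 11 + 10 = 26 ≤ 26, value 7 + 10 + 17 = 34.
crate E + crate B + crate D: weight 5 + 10 + 4 = 19 ≤ 26, value 7 + 17 + 5 = 29.
crate F + crate B + crate D: weight 11 + 10 + 4 = 25 ≤ 26, value 10 + 17 + 5 = 32.
Best is crate E, crate F, and crate B with total value 34.

34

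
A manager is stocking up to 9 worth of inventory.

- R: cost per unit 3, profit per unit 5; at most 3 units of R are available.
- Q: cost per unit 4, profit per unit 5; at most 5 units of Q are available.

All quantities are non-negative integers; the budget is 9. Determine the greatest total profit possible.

Take 3×R: cost 9 ≤ 9, profit 3·5 = 15.
R has the best ratio (5/3) and is taken to its limit of 3; remaining capacity is filled optimally with the others.

15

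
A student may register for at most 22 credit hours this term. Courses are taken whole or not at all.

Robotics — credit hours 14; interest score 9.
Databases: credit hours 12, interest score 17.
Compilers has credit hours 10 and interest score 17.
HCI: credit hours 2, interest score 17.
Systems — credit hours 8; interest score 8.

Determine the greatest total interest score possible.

Allowing fractional choices, the relaxed optimum would be about 48.2, but courses are indivisible.
Compilers + HCI: credit hours 10 + 2 = 12 ≤ 22, interest score 17 + 17 = 34.
Compilers + HCI + Systems: credit hours 10 + 2 + 8 = 20 ≤ 22, interest score 17 + 17 + 8 = 42.
Databases + HCI + Systems: credit hours 12 + 2 + 8 = 22 ≤ 22, interest score 17 + 17 + 8 = 42.
The maximum interest score is 42; one optimal choice is Compilers, HCI, and Systems.

42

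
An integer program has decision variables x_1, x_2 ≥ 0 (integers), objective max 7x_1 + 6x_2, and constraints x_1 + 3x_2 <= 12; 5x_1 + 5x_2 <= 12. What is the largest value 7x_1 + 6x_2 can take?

The continuous relaxation peaks at (2.4, 0) with value 16.80; rounding to a feasible lattice point costs some objective.
(x_1,x_2)=(2,0): 1·2+3·0=2≤12, 5·2+5·0=10≤12, objective 14.
(x_1,x_2)=(1,1): 1·1+3·1=4≤12, 5·1+5·1=10≤12, objective 13.
(x_1,x_2)=(1,0): 1·1+3·0=1≤12, 5·1+5·0=5≤12, objective 7.
The best lattice point is (2,0), giving 14.

14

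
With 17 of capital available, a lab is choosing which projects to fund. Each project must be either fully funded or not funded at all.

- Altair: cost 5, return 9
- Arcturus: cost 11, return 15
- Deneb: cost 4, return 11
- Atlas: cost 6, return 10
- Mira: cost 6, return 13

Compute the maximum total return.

Altair + Deneb + Mira: cost 5 + 4 + 6 = 15 ≤ 17, return 9 + 11 + 13 = 33.
Deneb + Atlas + Mira: cost 4 + 6 + 6 = 16 ≤ 17, return 11 + 10 + 13 = 34.
Best is Deneb, Atlas, and Mira with total return 34.

34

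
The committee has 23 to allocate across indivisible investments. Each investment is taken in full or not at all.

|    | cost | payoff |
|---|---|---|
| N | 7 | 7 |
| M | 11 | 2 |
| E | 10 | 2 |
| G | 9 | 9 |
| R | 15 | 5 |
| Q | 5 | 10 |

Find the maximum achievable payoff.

26

Treat it as a binary knapsack problem.
N + G + Q: cost 7 + 9 + 5 = 21 ≤ 23, payoff 7 + 9 + 10 = 26.
G + Q: cost 9 + 5 = 14 ≤ 23, payoff 9 + 10 = 19.
Best is N, G, and Q with total payoff 26.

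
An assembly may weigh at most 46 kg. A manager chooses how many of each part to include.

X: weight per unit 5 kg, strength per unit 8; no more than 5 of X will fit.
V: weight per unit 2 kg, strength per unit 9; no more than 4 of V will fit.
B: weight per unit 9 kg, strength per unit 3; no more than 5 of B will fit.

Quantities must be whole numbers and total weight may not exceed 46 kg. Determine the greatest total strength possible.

79

This is a bounded integer knapsack.
V has the best ratio (9/2); taking only V gives at most 4×9 = 36 (stopped by the supply cap of 4).
Mixing does better — 5×X, 4×V, and 1×B: weight 42 ≤ 46, strength 5·8 + 4·9 + 1·3 = 79.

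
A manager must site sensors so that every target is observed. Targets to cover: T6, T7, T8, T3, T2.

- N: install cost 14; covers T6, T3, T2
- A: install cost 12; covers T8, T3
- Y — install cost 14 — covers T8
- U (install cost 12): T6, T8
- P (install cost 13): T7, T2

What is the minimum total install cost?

37

This is a weighted set-cover instance.
Choose A, U, and P: together they cover T6, T7, T8, T3, T2 — every target.
Total install cost: 12 + 12 + 13 = 37.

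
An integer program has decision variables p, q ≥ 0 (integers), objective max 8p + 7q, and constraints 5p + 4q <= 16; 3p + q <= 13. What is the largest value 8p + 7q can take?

(p,q)=(0,4): 5·0+4·4=16≤16, 3·0+1·4=4≤13, objective 28.
(p,q)=(0,3): 5·0+4·3=12≤16, 3·0+1·3=3≤13, objective 21.
Maximum is 28 at (p,q)=(0,4).

28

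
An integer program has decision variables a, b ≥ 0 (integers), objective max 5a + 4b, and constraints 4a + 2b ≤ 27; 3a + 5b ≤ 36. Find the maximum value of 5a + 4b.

37

(a,b)=(5,3): 4·5+2·3=26≤27, 3·5+5·3=30≤36, objective 37.
(a,b)=(4,4): 4·4+2·4=24≤27, 3·4+5·4=32≤36, objective 36.
(a,b)=(3,5): 4·3+2·5=22≤27, 3·3+5·5=34≤36, objective 35.
Maximum is 37 at (a,b)=(5,3).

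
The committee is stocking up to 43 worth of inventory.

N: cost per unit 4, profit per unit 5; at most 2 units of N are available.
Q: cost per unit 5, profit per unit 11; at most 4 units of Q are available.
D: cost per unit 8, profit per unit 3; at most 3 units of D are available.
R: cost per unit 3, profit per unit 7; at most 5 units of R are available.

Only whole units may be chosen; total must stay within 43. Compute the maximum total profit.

2×N, 4×Q, and 5×R: cost 43 ≤ 43, profit 2·5 + 4·11 + 5·7 = 89.
1×N, 4×Q, and 5×R: cost 39 ≤ 43, profit 1·5 + 4·11 + 5·7 = 84.
Best is 89.

89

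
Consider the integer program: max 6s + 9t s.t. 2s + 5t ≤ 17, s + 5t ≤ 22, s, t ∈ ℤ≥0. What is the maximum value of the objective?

(s,t)=(8,0): 2·8+5·0=16≤17, 1·8+5·0=8≤22, objective 48.
(s,t)=(7,0): 2·7+5·0=14≤17, 1·7+5·0=7≤22, objective 42.
Maximum is 48 at (s,t)=(8,0).

48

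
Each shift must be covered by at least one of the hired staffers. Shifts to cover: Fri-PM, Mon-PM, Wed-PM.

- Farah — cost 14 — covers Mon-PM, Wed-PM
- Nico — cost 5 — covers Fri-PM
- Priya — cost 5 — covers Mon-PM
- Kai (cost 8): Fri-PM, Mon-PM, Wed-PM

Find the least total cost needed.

8

This is an integer covering problem.
Kai alone covers Fri-PM, Mon-PM, Wed-PM — every shift.
Total cost: 8.
No cover costs less than 8.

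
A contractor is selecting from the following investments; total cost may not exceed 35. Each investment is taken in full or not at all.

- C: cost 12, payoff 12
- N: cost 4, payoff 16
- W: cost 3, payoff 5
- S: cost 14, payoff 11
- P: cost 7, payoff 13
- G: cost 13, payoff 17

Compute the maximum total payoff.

51

Take N, W, P, and G: cost 4 + 3 + 7 + 13 = 27 ≤ 35, payoff 16 + 5 + 13 + 17 = 51.
No other feasible combination does better.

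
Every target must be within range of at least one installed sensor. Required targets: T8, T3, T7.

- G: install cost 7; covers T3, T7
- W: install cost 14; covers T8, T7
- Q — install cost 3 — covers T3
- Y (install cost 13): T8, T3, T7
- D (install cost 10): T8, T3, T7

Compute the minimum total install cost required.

10

The greedy cost-per-new-target heuristic would pick Q and D for 13, but a cheaper cover exists.
D alone covers T8, T3, T7 — every target.
Total install cost: 10.
No cover costs less than 10.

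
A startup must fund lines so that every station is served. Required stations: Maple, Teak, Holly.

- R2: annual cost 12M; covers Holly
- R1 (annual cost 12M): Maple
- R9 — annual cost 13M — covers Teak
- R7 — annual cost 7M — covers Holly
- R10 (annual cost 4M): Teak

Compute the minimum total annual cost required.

23

Choose R1, R7, and R10: together they cover Maple, Teak, Holly — every station.
Total annual cost: 12 + 7 + 4 = 23.
No cover costs less than 23.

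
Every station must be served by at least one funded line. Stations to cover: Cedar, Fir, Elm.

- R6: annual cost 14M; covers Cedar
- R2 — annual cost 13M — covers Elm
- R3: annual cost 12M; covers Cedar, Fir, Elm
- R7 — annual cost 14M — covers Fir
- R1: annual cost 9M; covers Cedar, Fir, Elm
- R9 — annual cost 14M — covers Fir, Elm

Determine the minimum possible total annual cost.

9

R1 alone covers Cedar, Fir, Elm — every station.
Total annual cost: 9.
No cover costs less than 9.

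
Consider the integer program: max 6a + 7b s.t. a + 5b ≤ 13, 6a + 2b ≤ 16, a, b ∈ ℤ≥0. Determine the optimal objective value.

The continuous relaxation peaks at (1.93, 2.21) with value 27.07; rounding to a feasible lattice point costs some objective.
(a,b)=(2,2): 1·2+5·2=12≤13, 6·2+2·2=16≤16, objective 26.
(a,b)=(1,2): 1·1+5·2=11≤13, 6·1+2·2=10≤16, objective 20.
The best lattice point is (2,2), giving 26.

26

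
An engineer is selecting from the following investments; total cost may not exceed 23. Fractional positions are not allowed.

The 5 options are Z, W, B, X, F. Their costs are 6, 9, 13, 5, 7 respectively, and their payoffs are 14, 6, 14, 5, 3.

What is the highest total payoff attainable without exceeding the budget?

28

Z + W + X: cost 6 + 9 + 5 = 20 ≤ 23, payoff 14 + 6 + 5 = 25.
Z + B: cost 6 + 13 = 19 ≤ 23, payoff 14 + 14 = 28.
Z + W + F: cost 6 + 9 + 7 = 22 ≤ 23, payoff 14 + 6 + 3 = 23.
Best is Z and B with total payoff 28.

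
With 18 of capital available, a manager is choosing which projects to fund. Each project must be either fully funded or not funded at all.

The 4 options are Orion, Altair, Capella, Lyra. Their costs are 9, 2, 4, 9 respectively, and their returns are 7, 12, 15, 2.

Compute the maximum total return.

Allowing fractional choices, the relaxed optimum would be about 34.7, but projects are indivisible.
Orion + Altair + Capella: cost 9 + 2 + 4 = 15 ≤ 18, return 7 + 12 + 15 = 34.
Altair + Capella + Lyra: cost 2 + 4 + 9 = 15 ≤ 18, return 12 + 15 + 2 = 29.
Altair + Capella: cost 2 + 4 = 6 ≤ 18, return 12 + 15 = 27.
Best is Orion, Altair, and Capella with total return 34.

34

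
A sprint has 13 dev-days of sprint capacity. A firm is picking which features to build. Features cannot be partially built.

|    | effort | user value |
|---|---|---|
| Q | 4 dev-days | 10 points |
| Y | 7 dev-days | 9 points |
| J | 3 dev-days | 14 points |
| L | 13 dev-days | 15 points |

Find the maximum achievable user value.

This is an integer program with binary decision variables.
Allowing fractional choices, the relaxed optimum would be about 31.7, but features are indivisible.
Q + J: effort 4 + 3 = 7 ≤ 13, user value 10 + 14 = 24.
Y + J: effort 7 + 3 = 10 ≤ 13, user value 9 + 14 = 23.
Q + Y: effort 4 + 7 = 11 ≤ 13, user value 10 + 9 = 19.
Best is Q and J with total user value 24.

24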